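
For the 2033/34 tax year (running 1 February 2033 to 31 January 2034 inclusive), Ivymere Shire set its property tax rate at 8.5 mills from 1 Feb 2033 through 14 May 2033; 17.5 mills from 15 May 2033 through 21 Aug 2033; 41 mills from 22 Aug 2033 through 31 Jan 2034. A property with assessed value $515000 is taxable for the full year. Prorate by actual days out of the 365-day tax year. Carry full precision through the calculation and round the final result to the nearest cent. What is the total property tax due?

1 Feb – 14 May 2033: 103 days at 8.5 mills → $515000 × 0.85% × 103/365 = $1235.2945
15 May – 21 Aug 2033: 99 days at 17.5 mills → $515000 × 1.75% × 99/365 = $2444.4863
22 Aug 2033 – 31 Jan 2034: 163 days at 41 mills → $515000 × 4.1% × 163/365 = $9429.4384
Total = $13109.2192

$13109.22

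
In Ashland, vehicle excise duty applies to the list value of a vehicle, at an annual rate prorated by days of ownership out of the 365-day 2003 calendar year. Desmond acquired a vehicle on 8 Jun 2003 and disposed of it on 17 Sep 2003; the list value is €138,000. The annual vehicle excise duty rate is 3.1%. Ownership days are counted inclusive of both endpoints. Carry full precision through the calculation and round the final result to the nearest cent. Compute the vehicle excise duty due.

€1,195.50

Days held (8 Jun – 17 Sep 2003): 102 out of 365
Tax = €138,000 × 3.1% × 102/365 = €1,195.4959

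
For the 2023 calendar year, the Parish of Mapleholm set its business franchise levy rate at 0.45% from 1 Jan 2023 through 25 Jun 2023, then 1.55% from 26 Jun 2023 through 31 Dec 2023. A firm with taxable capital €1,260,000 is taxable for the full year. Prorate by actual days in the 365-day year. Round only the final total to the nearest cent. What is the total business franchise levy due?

1 Jan – 25 Jun 2023: 176 days at 0.45% → €1,260,000 × 0.45% × 176/365 = €2,734.0274
26 Jun – 31 Dec 2023: 189 days at 1.55% → €1,260,000 × 1.55% × 189/365 = €10,112.7945
Total = €12,846.8219

€12,846.82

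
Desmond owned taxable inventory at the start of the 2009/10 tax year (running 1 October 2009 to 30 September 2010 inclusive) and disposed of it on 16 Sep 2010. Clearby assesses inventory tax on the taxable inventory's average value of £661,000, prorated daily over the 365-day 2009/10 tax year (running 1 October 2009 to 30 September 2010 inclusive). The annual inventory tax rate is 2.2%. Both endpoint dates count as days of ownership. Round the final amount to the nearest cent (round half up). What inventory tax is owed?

£13,984.22

Days held (1 Oct 2009 – 16 Sep 2010): 351 out of 365
Tax = £661,000 × 2.2% × 351/365 = £13,984.2247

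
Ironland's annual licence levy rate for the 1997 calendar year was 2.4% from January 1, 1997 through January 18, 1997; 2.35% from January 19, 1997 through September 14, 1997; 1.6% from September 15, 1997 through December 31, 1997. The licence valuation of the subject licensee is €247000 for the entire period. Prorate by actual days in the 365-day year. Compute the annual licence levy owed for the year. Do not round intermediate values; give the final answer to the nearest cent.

January 1 – January 18, 1997: 18 days at 2.4% → €247000 × 2.4% × 18/365 = €292.3397
January 19 – September 14, 1997: 239 days at 2.35% → €247000 × 2.35% × 239/365 = €3800.7548
September 15 – December 31, 1997: 108 days at 1.6% → €247000 × 1.6% × 108/365 = €1169.3589
Total = €5262.4534

€5262.45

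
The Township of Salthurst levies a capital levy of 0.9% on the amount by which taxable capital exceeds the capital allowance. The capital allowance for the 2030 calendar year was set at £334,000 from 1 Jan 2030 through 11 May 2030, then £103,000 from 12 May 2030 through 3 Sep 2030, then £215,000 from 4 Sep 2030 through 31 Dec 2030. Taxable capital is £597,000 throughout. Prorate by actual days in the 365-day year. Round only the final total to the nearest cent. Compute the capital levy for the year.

1 Jan – 11 May 2030: 131 days, exemption £334,000 → (£597,000 − £334,000) × 0.9% × 131/365 = £849.5260
12 May – 3 Sep 2030: 115 days, exemption £103,000 → (£597,000 − £103,000) × 0.9% × 115/365 = £1,400.7945
4 Sep – 31 Dec 2030: 119 days, exemption £215,000 → (£597,000 − £215,000) × 0.9% × 119/365 = £1,120.8822
Total = £3,371.2027

£3,371.20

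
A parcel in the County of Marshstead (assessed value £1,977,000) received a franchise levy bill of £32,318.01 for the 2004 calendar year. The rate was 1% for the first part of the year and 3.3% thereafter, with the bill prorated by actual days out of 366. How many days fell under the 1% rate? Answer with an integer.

265 days

Let d = days at the first rate; then 366 − d days at the second rate.
£1,977,000 × [1%·d + 3.3%·(366−d)] / 366 = £32,318.01
Solving gives d = 265, so the new rate took effect on 22 Sep 2004.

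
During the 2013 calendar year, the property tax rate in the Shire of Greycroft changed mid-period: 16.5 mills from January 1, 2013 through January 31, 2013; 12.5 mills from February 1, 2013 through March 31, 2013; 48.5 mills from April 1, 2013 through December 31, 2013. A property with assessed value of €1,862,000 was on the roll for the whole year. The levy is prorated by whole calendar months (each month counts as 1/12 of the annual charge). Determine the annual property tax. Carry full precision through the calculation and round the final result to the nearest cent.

January 1 – January 31, 2013: 1 month at 16.5 mills → €1,862,000 × 1.65% × 1/12 = €2,560.2500
February 1 – March 31, 2013: 2 months at 12.5 mills → €1,862,000 × 1.25% × 2/12 = €3,879.1667
April 1 – December 31, 2013: 9 months at 48.5 mills → €1,862,000 × 4.85% × 9/12 = €67,730.2500
Total = €74,169.6667

€74,169.67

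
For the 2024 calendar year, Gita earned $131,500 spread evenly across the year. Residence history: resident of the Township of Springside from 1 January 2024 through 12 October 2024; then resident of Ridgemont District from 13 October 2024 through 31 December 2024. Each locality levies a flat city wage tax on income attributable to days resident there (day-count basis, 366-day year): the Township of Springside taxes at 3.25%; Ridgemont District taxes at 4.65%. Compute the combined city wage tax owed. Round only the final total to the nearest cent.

The Township of Springside, 1 January – 12 October 2024: 286 days → $131,500 × 3.25% × 286/366 = $3,339.5970
Ridgemont District, 13 October – 31 December 2024: 80 days → $131,500 × 4.65% × 80/366 = $1,336.5574
Total = $4,676.1544

$4,676.15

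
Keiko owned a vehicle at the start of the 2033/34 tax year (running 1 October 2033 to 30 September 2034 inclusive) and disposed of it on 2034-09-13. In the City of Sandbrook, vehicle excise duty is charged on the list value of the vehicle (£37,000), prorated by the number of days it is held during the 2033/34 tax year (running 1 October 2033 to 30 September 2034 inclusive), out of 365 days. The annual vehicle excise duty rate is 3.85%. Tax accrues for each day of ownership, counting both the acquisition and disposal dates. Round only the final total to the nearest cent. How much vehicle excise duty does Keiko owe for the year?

£1,358.15

Days held (2033-10-01 to 2034-09-13): 348 out of 365
Tax = £37,000 × 3.85% × 348/365 = £1,358.1534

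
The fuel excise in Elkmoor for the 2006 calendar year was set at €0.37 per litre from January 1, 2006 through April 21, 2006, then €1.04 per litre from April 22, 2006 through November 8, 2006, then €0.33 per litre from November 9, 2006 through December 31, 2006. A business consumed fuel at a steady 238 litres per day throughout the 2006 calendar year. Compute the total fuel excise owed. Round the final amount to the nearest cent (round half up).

€63,688.80

January 1 – April 21, 2006: 111 days × 238 litres/day = 26,418 litres at €0.37/litre → €9,774.66
April 22 – November 8, 2006: 201 days × 238 litres/day = 47,838 litres at €1.04/litre → €49,751.52
November 9 – December 31, 2006: 53 days × 238 litres/day = 12,614 litres at €0.33/litre → €4,162.62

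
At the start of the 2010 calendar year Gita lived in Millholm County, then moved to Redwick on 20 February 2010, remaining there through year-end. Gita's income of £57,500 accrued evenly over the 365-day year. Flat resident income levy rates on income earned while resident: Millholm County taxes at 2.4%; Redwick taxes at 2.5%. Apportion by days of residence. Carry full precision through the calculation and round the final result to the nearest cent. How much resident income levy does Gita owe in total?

Millholm County, 1 January – 19 February 2010: 50 days → £57,500 × 2.4% × 50/365 = £189.0411
Redwick, 20 February – 31 December 2010: 315 days → £57,500 × 2.5% × 315/365 = £1,240.5822
Total = £1,429.6233

£1,429.62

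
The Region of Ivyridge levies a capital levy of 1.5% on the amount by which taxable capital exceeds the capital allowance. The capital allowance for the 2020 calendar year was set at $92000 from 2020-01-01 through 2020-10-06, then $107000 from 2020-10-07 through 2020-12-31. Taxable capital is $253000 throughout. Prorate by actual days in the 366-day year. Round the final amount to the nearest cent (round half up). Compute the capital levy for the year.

$2362.13

2020-01-01 to 2020-10-06: 280 days, exemption $92000 → ($253000 − $92000) × 1.5% × 280/366 = $1847.5410
2020-10-07 to 2020-12-31: 86 days, exemption $107000 → ($253000 − $107000) × 1.5% × 86/366 = $514.5902
Total = $2362.1311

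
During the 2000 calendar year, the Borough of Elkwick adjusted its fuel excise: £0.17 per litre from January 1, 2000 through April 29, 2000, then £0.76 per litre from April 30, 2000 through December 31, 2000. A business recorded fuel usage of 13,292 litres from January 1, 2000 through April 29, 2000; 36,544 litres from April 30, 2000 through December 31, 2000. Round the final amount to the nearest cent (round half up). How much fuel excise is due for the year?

£30,033.08

January 1 – April 29, 2000: 13,292 litres at £0.17/litre → £2,259.64
April 30 – December 31, 2000: 36,544 litres at £0.76/litre → £27,773.44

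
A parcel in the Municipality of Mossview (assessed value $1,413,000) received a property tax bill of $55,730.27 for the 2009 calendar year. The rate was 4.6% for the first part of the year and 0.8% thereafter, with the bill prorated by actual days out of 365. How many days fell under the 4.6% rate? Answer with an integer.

Let d = days at the first rate; then 365 − d days at the second rate.
$1,413,000 × [4.6%·d + 0.8%·(365−d)] / 365 = $55,730.27
Solving gives d = 302, so the new rate took effect on 30 October 2009.

302 days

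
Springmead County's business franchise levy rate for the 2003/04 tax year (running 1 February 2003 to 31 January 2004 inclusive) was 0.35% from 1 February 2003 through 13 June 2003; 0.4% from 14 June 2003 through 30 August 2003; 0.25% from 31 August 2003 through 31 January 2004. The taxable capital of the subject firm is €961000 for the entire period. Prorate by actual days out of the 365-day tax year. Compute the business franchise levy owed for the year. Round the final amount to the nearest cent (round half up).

1 February – 13 June 2003: 133 days at 0.35% → €961000 × 0.35% × 133/365 = €1225.6041
14 June – 30 August 2003: 78 days at 0.4% → €961000 × 0.4% × 78/365 = €821.4575
31 August 2003 – 31 January 2004: 154 days at 0.25% → €961000 × 0.25% × 154/365 = €1013.6575
Total = €3060.7192

€3060.72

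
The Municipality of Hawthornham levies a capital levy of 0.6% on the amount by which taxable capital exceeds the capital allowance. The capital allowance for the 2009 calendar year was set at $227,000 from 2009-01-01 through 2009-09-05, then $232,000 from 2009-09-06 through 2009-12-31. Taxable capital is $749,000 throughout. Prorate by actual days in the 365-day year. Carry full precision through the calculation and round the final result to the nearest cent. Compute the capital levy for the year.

2009-01-01 to 2009-09-05: 248 days, exemption $227,000 → ($749,000 − $227,000) × 0.6% × 248/365 = $2,128.0438
2009-09-06 to 2009-12-31: 117 days, exemption $232,000 → ($749,000 − $232,000) × 0.6% × 117/365 = $994.3397
Total = $3,122.3836

$3,122.38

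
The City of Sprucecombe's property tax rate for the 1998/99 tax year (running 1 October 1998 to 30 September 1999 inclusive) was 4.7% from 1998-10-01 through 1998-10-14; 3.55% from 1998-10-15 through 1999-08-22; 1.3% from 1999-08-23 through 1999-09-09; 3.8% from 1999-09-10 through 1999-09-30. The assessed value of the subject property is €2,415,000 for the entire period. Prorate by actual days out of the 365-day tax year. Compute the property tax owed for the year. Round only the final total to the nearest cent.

€84,465.45

1998-10-01 to 1998-10-14: 14 days at 4.7% → €2,415,000 × 4.7% × 14/365 = €4,353.6164
1998-10-15 to 1999-08-22: 312 days at 3.55% → €2,415,000 × 3.55% × 312/365 = €73,283.6712
1999-08-23 to 1999-09-09: 18 days at 1.3% → €2,415,000 × 1.3% × 18/365 = €1,548.2466
1999-09-10 to 1999-09-30: 21 days at 3.8% → €2,415,000 × 3.8% × 21/365 = €5,279.9178
Total = €84,465.4521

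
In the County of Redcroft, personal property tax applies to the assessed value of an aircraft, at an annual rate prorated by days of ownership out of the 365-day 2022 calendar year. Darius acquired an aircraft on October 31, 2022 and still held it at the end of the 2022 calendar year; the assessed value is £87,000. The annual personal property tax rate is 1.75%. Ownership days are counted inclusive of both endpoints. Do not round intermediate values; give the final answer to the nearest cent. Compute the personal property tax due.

Days held (October 31 – December 31, 2022): 62 out of 365
Tax = £87,000 × 1.75% × 62/365 = £258.6164

£258.62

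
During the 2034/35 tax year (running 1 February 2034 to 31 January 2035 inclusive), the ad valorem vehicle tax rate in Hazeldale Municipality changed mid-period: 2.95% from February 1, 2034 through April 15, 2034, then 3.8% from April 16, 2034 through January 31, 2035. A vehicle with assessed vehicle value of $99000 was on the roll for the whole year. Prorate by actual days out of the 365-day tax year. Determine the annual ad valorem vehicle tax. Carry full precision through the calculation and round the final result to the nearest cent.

$3591.39

February 1 – April 15, 2034: 74 days at 2.95% → $99000 × 2.95% × 74/365 = $592.1014
April 16, 2034 – January 31, 2035: 291 days at 3.8% → $99000 × 3.8% × 291/365 = $2999.2932
Total = $3591.3945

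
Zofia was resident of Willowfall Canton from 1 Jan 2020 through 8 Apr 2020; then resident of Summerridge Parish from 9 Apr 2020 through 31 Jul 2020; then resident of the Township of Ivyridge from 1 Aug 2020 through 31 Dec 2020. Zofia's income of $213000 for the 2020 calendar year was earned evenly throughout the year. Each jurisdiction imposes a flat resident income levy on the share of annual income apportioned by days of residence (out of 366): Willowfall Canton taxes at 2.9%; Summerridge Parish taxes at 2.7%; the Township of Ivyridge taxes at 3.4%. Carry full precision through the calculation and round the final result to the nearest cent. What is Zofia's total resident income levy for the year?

$6489.52

Willowfall Canton, 1 Jan – 8 Apr 2020: 99 days → $213000 × 2.9% × 99/366 = $1670.8279
Summerridge Parish, 9 Apr – 31 Jul 2020: 114 days → $213000 × 2.7% × 114/366 = $1791.2951
The Township of Ivyridge, 1 Aug – 31 Dec 2020: 153 days → $213000 × 3.4% × 153/366 = $3027.3934
Total = $6489.5164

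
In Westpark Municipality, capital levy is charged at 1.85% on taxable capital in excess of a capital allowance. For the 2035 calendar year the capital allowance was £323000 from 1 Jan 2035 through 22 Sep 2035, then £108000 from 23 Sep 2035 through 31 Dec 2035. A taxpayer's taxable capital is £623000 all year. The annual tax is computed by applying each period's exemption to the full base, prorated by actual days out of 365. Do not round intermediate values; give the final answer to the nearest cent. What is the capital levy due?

£6639.73

1 Jan – 22 Sep 2035: 265 days, exemption £323000 → (£623000 − £323000) × 1.85% × 265/365 = £4029.4521
23 Sep – 31 Dec 2035: 100 days, exemption £108000 → (£623000 − £108000) × 1.85% × 100/365 = £2610.2740
Total = £6639.7260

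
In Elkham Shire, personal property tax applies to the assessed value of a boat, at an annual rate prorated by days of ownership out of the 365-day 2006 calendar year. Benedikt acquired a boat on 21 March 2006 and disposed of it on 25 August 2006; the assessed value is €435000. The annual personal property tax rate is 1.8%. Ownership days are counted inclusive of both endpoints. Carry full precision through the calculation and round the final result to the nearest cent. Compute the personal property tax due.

Days held (21 March – 25 August 2006): 158 out of 365
Tax = €435000 × 1.8% × 158/365 = €3389.4247

€3389.42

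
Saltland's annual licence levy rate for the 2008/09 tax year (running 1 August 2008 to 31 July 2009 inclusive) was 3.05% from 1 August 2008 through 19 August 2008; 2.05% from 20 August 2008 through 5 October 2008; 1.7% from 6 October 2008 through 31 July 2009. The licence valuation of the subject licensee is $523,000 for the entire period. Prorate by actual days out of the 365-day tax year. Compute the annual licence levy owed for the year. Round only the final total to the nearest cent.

$9,494.24

1 August – 19 August 2008: 19 days at 3.05% → $523,000 × 3.05% × 19/365 = $830.3521
20 August – 5 October 2008: 47 days at 2.05% → $523,000 × 2.05% × 47/365 = $1,380.5767
6 October 2008 – 31 July 2009: 299 days at 1.7% → $523,000 × 1.7% × 299/365 = $7,283.3123
Total = $9,494.2411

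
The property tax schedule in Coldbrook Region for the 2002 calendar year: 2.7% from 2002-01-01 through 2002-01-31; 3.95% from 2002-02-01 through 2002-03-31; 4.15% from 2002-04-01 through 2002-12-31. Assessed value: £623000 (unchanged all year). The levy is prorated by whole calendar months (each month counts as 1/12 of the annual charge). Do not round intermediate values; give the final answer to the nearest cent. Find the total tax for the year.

2002-01-01 to 2002-01-31: 1 month at 2.7% → £623000 × 2.7% × 1/12 = £1401.7500
2002-02-01 to 2002-03-31: 2 months at 3.95% → £623000 × 3.95% × 2/12 = £4101.4167
2002-04-01 to 2002-12-31: 9 months at 4.15% → £623000 × 4.15% × 9/12 = £19390.8750
Total = £24894.0417

£24894.04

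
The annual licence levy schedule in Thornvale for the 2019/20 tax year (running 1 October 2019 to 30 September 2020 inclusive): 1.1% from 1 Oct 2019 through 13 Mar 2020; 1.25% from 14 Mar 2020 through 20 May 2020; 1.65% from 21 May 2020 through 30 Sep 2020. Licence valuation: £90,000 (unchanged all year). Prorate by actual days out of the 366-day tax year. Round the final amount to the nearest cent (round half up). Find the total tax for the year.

£1,194.96

1 Oct 2019 – 13 Mar 2020: 165 days at 1.1% → £90,000 × 1.1% × 165/366 = £446.3115
14 Mar – 20 May 2020: 68 days at 1.25% → £90,000 × 1.25% × 68/366 = £209.0164
21 May – 30 Sep 2020: 133 days at 1.65% → £90,000 × 1.65% × 133/366 = £539.6311
Total = £1,194.9590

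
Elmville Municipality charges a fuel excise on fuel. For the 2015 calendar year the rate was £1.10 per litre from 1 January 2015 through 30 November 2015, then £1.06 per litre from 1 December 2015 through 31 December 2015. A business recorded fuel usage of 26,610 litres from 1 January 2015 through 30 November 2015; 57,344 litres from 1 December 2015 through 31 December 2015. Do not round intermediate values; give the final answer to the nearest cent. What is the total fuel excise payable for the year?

1 January – 30 November 2015: 26,610 litres at £1.10/litre → £29,271.00
1 December – 31 December 2015: 57,344 litres at £1.06/litre → £60,784.64

£90,055.64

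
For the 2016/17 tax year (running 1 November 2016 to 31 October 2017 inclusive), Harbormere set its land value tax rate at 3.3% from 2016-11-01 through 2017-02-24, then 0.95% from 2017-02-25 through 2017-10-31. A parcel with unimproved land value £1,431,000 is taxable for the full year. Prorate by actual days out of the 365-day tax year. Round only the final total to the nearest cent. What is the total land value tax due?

2016-11-01 to 2017-02-24: 116 days at 3.3% → £1,431,000 × 3.3% × 116/365 = £15,007.8575
2017-02-25 to 2017-10-31: 249 days at 0.95% → £1,431,000 × 0.95% × 249/365 = £9,274.0562
Total = £24,281.9137

£24,281.91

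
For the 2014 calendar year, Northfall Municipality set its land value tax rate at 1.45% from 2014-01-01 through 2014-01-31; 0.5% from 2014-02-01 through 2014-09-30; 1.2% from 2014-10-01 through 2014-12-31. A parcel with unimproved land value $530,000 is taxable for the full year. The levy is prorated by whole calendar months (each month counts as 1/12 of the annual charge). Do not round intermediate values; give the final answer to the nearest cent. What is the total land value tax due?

2014-01-01 to 2014-01-31: 1 month at 1.45% → $530,000 × 1.45% × 1/12 = $640.4167
2014-02-01 to 2014-09-30: 8 months at 0.5% → $530,000 × 0.5% × 8/12 = $1,766.6667
2014-10-01 to 2014-12-31: 3 months at 1.2% → $530,000 × 1.2% × 3/12 = $1,590.0000
Total = $3,997.0833

$3,997.08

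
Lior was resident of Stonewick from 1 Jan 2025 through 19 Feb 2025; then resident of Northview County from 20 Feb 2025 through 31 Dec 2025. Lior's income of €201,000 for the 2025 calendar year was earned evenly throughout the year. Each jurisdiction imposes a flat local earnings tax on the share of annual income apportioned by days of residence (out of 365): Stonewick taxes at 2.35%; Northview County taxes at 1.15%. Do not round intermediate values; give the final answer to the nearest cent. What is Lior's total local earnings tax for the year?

€2,641.91

Stonewick, 1 Jan – 19 Feb 2025: 50 days → €201,000 × 2.35% × 50/365 = €647.0548
Northview County, 20 Feb – 31 Dec 2025: 315 days → €201,000 × 1.15% × 315/365 = €1,994.8562
Total = €2,641.9110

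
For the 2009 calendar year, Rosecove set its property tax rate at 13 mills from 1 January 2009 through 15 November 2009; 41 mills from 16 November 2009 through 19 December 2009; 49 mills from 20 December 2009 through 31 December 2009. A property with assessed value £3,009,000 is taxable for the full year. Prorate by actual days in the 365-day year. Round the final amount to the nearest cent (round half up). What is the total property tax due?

£50,526.47

1 January – 15 November 2009: 319 days at 13 mills → £3,009,000 × 1.3% × 319/365 = £34,187.1863
16 November – 19 December 2009: 34 days at 41 mills → £3,009,000 × 4.1% × 34/365 = £11,491.9068
20 December – 31 December 2009: 12 days at 49 mills → £3,009,000 × 4.9% × 12/365 = £4,847.3753
Total = £50,526.4685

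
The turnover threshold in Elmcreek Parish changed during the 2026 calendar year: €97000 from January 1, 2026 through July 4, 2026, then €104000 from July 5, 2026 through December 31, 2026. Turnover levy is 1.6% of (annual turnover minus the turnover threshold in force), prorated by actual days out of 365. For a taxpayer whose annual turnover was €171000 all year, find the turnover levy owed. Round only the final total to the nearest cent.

€1128.77

January 1 – July 4, 2026: 185 days, exemption €97000 → (€171000 − €97000) × 1.6% × 185/365 = €600.1096
July 5 – December 31, 2026: 180 days, exemption €104000 → (€171000 − €104000) × 1.6% × 180/365 = €528.6575
Total = €1128.7671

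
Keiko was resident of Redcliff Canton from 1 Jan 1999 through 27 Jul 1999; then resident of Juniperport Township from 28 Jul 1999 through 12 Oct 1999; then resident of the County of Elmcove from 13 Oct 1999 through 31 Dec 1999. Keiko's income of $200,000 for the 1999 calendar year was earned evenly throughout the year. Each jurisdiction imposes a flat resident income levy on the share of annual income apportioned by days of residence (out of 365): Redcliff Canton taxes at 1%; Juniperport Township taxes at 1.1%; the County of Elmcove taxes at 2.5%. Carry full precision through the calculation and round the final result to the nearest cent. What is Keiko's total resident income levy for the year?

Redcliff Canton, 1 Jan – 27 Jul 1999: 208 days → $200,000 × 1% × 208/365 = $1,139.7260
Juniperport Township, 28 Jul – 12 Oct 1999: 77 days → $200,000 × 1.1% × 77/365 = $464.1096
The County of Elmcove, 13 Oct – 31 Dec 1999: 80 days → $200,000 × 2.5% × 80/365 = $1,095.8904
Total = $2,699.7260

$2,699.73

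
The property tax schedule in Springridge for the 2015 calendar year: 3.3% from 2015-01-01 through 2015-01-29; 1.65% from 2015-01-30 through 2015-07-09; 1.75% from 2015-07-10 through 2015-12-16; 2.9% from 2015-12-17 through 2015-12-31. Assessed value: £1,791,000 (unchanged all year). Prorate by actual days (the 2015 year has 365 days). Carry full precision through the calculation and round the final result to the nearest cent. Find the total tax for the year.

£33,604.56

2015-01-01 to 2015-01-29: 29 days at 3.3% → £1,791,000 × 3.3% × 29/365 = £4,695.8548
2015-01-30 to 2015-07-09: 161 days at 1.65% → £1,791,000 × 1.65% × 161/365 = £13,035.0452
2015-07-10 to 2015-12-16: 160 days at 1.75% → £1,791,000 × 1.75% × 160/365 = £13,739.1781
2015-12-17 to 2015-12-31: 15 days at 2.9% → £1,791,000 × 2.9% × 15/365 = £2,134.4795
Total = £33,604.5575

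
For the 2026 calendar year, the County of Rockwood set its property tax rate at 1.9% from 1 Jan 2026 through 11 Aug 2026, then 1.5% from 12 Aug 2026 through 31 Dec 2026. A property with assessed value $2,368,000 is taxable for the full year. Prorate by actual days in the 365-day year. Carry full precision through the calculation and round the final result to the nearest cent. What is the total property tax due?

$41,307.00

1 Jan – 11 Aug 2026: 223 days at 1.9% → $2,368,000 × 1.9% × 223/365 = $27,488.2630
12 Aug – 31 Dec 2026: 142 days at 1.5% → $2,368,000 × 1.5% × 142/365 = $13,818.7397
Total = $41,307.0027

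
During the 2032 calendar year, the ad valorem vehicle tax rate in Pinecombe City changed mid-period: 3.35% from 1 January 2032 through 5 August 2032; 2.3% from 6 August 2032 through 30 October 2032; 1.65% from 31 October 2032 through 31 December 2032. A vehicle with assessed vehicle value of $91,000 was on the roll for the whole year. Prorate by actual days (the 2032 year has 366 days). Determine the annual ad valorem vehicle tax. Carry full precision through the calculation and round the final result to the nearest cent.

$2,561.92

1 January – 5 August 2032: 218 days at 3.35% → $91,000 × 3.35% × 218/366 = $1,815.7732
6 August – 30 October 2032: 86 days at 2.3% → $91,000 × 2.3% × 86/366 = $491.7978
31 October – 31 December 2032: 62 days at 1.65% → $91,000 × 1.65% × 62/366 = $254.3525
Total = $2,561.9235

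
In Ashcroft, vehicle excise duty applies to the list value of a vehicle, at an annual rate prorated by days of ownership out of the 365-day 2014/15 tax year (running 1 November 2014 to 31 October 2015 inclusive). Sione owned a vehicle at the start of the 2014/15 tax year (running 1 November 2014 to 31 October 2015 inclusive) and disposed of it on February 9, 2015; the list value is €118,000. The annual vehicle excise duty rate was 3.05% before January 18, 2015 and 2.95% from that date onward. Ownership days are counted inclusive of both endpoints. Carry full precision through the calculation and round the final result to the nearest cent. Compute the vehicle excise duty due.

November 1, 2014 – January 17, 2015: 78 days at 3.05% → €118,000 × 3.05% × 78/365 = €769.1014
January 18 – February 9, 2015: 23 days at 2.95% → €118,000 × 2.95% × 23/365 = €219.3507
Total = €988.4521

€988.45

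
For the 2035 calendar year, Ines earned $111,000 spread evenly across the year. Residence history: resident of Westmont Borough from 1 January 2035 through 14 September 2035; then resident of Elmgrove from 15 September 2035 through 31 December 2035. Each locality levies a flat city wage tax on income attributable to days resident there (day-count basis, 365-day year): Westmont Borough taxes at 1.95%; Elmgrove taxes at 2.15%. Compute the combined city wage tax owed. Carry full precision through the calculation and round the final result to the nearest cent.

$2,230.19

Westmont Borough, 1 January – 14 September 2035: 257 days → $111,000 × 1.95% × 257/365 = $1,524.0452
Elmgrove, 15 September – 31 December 2035: 108 days → $111,000 × 2.15% × 108/365 = $706.1425
Total = $2,230.1877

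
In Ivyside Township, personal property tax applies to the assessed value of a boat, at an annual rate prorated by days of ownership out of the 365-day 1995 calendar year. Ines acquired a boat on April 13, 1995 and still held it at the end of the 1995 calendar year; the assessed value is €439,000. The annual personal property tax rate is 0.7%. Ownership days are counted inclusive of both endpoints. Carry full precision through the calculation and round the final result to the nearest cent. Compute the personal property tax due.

€2,214.24

Days held (April 13 – December 31, 1995): 263 out of 365
Tax = €439,000 × 0.7% × 263/365 = €2,214.2438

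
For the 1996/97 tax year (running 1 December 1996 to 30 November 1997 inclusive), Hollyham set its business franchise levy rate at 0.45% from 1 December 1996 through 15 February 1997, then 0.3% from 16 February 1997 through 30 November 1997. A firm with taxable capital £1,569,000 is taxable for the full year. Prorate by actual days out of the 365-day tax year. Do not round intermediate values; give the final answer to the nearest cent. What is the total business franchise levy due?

£5,203.49

1 December 1996 – 15 February 1997: 77 days at 0.45% → £1,569,000 × 0.45% × 77/365 = £1,489.4753
16 February – 30 November 1997: 288 days at 0.3% → £1,569,000 × 0.3% × 288/365 = £3,714.0164
Total = £5,203.4918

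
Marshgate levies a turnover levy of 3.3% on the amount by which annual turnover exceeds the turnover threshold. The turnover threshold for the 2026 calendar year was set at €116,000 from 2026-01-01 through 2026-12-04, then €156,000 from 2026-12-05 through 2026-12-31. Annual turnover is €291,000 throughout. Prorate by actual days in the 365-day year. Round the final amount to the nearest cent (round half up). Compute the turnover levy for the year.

€5,677.36

2026-01-01 to 2026-12-04: 338 days, exemption €116,000 → (€291,000 − €116,000) × 3.3% × 338/365 = €5,347.8082
2026-12-05 to 2026-12-31: 27 days, exemption €156,000 → (€291,000 − €156,000) × 3.3% × 27/365 = €329.5479
Total = €5,677.3562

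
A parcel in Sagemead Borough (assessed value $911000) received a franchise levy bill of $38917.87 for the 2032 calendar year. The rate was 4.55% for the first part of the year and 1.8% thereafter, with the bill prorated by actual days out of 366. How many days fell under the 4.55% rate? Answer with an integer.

Let d = days at the first rate; then 366 − d days at the second rate.
$911000 × [4.55%·d + 1.8%·(366−d)] / 366 = $38917.87
Solving gives d = 329, so the new rate took effect on 25 Nov 2032.

329 days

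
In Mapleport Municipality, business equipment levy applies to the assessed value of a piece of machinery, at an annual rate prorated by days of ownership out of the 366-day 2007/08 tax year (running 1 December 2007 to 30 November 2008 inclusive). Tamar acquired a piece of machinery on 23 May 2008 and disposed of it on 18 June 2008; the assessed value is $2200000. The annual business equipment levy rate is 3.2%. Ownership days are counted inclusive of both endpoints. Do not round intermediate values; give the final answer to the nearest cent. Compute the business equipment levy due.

$5193.44

Days held (23 May – 18 June 2008): 27 out of 366
Tax = $2200000 × 3.2% × 27/366 = $5193.4426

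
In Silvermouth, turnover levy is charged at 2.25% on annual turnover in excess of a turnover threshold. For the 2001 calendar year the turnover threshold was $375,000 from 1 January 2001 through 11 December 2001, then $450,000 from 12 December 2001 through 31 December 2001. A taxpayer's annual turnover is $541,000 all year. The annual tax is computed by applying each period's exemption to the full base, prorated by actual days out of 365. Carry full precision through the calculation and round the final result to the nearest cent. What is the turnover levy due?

1 January – 11 December 2001: 345 days, exemption $375,000 → ($541,000 − $375,000) × 2.25% × 345/365 = $3,530.3425
12 December – 31 December 2001: 20 days, exemption $450,000 → ($541,000 − $450,000) × 2.25% × 20/365 = $112.1918
Total = $3,642.5342

$3,642.53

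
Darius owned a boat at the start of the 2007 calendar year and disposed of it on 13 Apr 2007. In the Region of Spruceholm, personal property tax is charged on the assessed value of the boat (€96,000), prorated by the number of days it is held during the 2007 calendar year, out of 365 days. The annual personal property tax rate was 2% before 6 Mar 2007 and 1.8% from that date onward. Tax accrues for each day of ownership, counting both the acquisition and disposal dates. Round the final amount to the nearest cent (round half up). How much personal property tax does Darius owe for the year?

€521.29

1 Jan – 5 Mar 2007: 64 days at 2% → €96,000 × 2% × 64/365 = €336.6575
6 Mar – 13 Apr 2007: 39 days at 1.8% → €96,000 × 1.8% × 39/365 = €184.6356
Total = €521.2932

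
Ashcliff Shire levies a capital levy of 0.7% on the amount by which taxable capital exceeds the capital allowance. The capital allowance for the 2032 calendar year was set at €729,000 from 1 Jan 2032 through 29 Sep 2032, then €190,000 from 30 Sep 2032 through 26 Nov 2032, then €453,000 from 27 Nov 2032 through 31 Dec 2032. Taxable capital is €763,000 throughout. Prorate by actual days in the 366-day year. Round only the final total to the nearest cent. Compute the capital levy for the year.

€1,020.66

1 Jan – 29 Sep 2032: 273 days, exemption €729,000 → (€763,000 − €729,000) × 0.7% × 273/366 = €177.5246
30 Sep – 26 Nov 2032: 58 days, exemption €190,000 → (€763,000 − €190,000) × 0.7% × 58/366 = €635.6230
27 Nov – 31 Dec 2032: 35 days, exemption €453,000 → (€763,000 − €453,000) × 0.7% × 35/366 = €207.5137
Total = €1,020.6612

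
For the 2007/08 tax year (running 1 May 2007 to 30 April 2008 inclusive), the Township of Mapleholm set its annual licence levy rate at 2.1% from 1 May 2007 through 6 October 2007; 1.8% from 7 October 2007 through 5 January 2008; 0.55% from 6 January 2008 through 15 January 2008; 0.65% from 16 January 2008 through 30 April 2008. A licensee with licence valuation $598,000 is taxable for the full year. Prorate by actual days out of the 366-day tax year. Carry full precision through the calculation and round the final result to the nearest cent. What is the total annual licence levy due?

$9,347.43

1 May – 6 October 2007: 159 days at 2.1% → $598,000 × 2.1% × 159/366 = $5,455.5246
7 October 2007 – 5 January 2008: 91 days at 1.8% → $598,000 × 1.8% × 91/366 = $2,676.2951
6 January – 15 January 2008: 10 days at 0.55% → $598,000 × 0.55% × 10/366 = $89.8634
16 January – 30 April 2008: 106 days at 0.65% → $598,000 × 0.65% × 106/366 = $1,125.7432
Total = $9,347.4262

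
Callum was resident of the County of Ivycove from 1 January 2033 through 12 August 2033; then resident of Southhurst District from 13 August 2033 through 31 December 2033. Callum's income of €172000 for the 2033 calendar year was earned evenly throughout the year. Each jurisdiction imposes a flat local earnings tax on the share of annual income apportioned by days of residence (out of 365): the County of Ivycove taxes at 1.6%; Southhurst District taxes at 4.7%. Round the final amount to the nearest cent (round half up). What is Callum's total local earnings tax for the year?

The County of Ivycove, 1 January – 12 August 2033: 224 days → €172000 × 1.6% × 224/365 = €1688.8986
Southhurst District, 13 August – 31 December 2033: 141 days → €172000 × 4.7% × 141/365 = €3122.8603
Total = €4811.7589

€4811.76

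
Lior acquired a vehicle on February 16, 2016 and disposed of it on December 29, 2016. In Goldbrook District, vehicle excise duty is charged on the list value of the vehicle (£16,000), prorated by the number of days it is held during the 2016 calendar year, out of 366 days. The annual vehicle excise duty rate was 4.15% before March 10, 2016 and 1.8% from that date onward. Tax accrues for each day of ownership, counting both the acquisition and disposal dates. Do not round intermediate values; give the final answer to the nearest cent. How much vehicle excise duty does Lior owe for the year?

February 16 – March 9, 2016: 23 days at 4.15% → £16,000 × 4.15% × 23/366 = £41.7268
March 10 – December 29, 2016: 295 days at 1.8% → £16,000 × 1.8% × 295/366 = £232.1311
Total = £273.8579

£273.86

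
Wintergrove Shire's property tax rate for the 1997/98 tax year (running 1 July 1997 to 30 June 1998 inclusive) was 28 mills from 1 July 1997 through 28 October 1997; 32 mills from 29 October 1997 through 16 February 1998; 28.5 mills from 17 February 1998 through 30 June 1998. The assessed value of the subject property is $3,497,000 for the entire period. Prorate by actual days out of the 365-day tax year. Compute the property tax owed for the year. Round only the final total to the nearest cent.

$102,811.80

1 July – 28 October 1997: 120 days at 28 mills → $3,497,000 × 2.8% × 120/365 = $32,191.5616
29 October 1997 – 16 February 1998: 111 days at 32 mills → $3,497,000 × 3.2% × 111/365 = $34,031.0795
17 February – 30 June 1998: 134 days at 28.5 mills → $3,497,000 × 2.85% × 134/365 = $36,589.1589
Total = $102,811.8000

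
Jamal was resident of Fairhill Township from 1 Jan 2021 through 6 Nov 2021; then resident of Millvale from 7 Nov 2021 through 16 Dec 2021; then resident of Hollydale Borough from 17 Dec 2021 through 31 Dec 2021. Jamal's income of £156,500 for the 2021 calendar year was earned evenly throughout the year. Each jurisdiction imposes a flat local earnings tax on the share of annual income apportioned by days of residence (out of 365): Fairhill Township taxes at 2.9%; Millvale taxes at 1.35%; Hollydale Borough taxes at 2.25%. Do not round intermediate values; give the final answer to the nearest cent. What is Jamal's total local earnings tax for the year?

£4,230.86

Fairhill Township, 1 Jan – 6 Nov 2021: 310 days → £156,500 × 2.9% × 310/365 = £3,854.6164
Millvale, 7 Nov – 16 Dec 2021: 40 days → £156,500 × 1.35% × 40/365 = £231.5342
Hollydale Borough, 17 Dec – 31 Dec 2021: 15 days → £156,500 × 2.25% × 15/365 = £144.7089
Total = £4,230.8596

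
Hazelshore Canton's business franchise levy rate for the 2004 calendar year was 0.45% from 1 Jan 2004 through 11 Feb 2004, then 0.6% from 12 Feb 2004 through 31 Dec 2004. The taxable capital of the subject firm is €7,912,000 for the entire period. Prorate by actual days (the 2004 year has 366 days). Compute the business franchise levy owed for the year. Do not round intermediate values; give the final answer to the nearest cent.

1 Jan – 11 Feb 2004: 42 days at 0.45% → €7,912,000 × 0.45% × 42/366 = €4,085.7049
12 Feb – 31 Dec 2004: 324 days at 0.6% → €7,912,000 × 0.6% × 324/366 = €42,024.3934
Total = €46,110.0984

€46,110.10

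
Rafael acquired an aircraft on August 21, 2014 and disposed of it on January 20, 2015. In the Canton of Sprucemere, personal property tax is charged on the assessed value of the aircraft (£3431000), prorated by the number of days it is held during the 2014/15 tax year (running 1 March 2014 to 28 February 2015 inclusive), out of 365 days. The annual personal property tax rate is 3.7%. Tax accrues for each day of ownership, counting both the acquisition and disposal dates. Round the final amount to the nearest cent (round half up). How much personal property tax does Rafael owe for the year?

£53213.40

Days held (August 21, 2014 – January 20, 2015): 153 out of 365
Tax = £3431000 × 3.7% × 153/365 = £53213.4000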